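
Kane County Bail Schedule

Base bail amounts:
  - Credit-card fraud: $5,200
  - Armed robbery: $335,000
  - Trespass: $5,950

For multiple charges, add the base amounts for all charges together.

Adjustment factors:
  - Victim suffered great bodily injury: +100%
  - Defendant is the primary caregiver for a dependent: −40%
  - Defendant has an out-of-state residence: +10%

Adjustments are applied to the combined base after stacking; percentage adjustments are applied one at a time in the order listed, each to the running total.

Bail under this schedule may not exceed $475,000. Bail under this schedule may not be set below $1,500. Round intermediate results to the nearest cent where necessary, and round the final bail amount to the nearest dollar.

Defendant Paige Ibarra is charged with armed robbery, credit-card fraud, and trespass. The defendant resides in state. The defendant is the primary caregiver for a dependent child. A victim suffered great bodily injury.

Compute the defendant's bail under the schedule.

Base amounts from the schedule: armed robbery $335,000; credit-card fraud $5,200; trespass $5,950.
Stacking rule: sum of all bases. $335,000 + $5,200 + $5,950 = $346,150.
Victim suffered great bodily injury (+100%): $346,150 × 2 = $692,300.
Defendant is the primary caregiver for a dependent (−40%): $692,300 × 0.6 = $415,380.
$415,380 is within the $475,000 maximum.
$415,380 is at or above the $1,500 minimum.

$415,380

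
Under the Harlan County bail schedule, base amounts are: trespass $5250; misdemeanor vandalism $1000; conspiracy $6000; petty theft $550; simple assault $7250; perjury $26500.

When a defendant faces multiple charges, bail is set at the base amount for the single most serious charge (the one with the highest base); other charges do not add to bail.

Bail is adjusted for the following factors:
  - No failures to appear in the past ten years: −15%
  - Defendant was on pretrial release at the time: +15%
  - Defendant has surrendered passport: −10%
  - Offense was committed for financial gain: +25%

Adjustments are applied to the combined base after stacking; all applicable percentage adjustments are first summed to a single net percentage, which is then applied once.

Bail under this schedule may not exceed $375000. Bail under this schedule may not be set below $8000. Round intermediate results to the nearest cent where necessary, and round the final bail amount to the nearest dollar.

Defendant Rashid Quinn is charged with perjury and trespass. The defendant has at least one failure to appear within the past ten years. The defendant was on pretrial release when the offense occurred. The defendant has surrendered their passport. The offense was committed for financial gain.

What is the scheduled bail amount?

Base amounts from the schedule: perjury $26500; trespass $5250.
Stacking rule: use the highest base only. Highest is perjury at $26500. Combined base = $26500.
Net percentage adjustment: +15% −10% +25% = +30%. $26500 × 1.3 = $34450.
$34450 is within the $375000 maximum.
$34450 is at or above the $8000 minimum.

$34450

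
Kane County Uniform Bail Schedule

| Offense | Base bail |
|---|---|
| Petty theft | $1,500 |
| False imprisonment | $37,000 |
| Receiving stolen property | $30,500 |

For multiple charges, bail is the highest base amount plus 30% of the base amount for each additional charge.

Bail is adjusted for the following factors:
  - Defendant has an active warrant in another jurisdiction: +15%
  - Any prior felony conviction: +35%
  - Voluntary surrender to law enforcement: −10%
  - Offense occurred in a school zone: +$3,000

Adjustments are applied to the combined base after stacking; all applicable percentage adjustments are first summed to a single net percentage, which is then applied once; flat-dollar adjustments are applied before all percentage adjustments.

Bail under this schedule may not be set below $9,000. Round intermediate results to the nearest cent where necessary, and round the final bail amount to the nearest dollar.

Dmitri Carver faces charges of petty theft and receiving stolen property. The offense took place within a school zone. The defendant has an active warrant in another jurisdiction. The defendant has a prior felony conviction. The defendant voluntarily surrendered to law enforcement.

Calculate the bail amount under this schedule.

$47,530

Base amounts from the schedule: petty theft $1,500; receiving stolen property $30,500.
Stacking rule: highest base plus 30% of each additional charge. Highest is receiving stolen property at $30,500. Additional: $1,500 × 30% = $450. Combined base = $30,500 + $450 = $30,950.
Offense occurred in a school zone (+$3,000 flat): $30,950 + $3,000 = $33,950.
Net percentage adjustment: +15% +35% −10% = +40%. $33,950 × 1.4 = $47,530.
$47,530 is at or above the $9,000 minimum.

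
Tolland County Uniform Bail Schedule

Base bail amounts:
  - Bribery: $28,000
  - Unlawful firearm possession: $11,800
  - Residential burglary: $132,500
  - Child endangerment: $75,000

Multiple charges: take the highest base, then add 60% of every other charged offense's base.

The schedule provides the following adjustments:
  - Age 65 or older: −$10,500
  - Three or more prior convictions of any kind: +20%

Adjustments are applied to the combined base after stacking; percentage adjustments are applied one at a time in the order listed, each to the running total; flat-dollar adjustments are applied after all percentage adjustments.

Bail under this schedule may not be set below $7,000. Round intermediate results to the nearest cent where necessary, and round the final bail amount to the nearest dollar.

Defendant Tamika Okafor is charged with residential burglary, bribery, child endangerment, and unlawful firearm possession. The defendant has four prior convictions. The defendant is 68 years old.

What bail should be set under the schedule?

$231,156

Base amounts from the schedule: residential burglary $132,500; bribery $28,000; child endangerment $75,000; unlawful firearm possession $11,800.
Stacking rule: highest base plus 60% of each additional charge. Highest is residential burglary at $132,500. Additional: $28,000 × 60% = $16,800; $75,000 × 60% = $45,000; $11,800 × 60% = $7,080. Combined base = $132,500 + $68,880 = $201,380.
Three or more prior convictions of any kind (+20%): $201,380 × 1.2 = $241,656.
Age 65 or older (−$10,500 flat): $241,656 − $10,500 = $231,156.
$231,156 is at or above the $7,000 minimum.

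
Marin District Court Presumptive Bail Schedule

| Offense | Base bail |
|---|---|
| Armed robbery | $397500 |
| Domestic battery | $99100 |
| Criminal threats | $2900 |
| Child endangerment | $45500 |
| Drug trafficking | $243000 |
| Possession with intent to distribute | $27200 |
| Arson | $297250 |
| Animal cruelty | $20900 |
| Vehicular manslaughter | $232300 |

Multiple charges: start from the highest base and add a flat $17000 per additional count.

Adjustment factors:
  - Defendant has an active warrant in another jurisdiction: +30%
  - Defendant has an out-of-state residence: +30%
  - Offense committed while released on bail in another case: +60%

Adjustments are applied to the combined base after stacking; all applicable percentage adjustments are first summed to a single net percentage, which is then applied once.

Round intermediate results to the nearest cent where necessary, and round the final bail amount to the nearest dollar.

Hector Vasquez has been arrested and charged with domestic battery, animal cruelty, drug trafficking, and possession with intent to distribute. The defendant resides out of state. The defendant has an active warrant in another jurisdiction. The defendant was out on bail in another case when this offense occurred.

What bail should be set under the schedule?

Base amounts from the schedule: domestic battery $99100; animal cruelty $20900; drug trafficking $243000; possession with intent to distribute $27200.
Stacking rule: highest base plus $17000 per additional charge. Highest is drug trafficking at $243000; 3 additional charges → +$51000. Combined base = $294000.
Net percentage adjustment: +30% +30% +60% = +120%. $294000 × 2.2 = $646800.

$646800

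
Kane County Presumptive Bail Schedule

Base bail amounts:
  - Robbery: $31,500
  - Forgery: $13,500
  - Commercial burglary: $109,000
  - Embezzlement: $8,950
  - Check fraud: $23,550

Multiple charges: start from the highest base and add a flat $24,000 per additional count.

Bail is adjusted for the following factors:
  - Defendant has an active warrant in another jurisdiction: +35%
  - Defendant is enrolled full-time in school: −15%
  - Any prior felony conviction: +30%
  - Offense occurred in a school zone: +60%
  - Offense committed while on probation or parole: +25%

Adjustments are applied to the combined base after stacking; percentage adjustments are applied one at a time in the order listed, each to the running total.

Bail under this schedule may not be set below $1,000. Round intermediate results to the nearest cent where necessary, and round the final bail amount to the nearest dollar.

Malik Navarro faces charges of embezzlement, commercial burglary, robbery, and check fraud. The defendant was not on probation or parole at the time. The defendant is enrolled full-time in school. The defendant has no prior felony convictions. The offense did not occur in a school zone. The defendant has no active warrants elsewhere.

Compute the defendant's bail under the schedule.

$153,850

Base amounts from the schedule: embezzlement $8,950; commercial burglary $109,000; robbery $31,500; check fraud $23,550.
Stacking rule: highest base plus $24,000 per additional charge. Highest is commercial burglary at $109,000; 3 additional charges → +$72,000. Combined base = $181,000.
Defendant is enrolled full-time in school (−15%): $181,000 × 0.85 = $153,850.
$153,850 is at or above the $1,000 minimum.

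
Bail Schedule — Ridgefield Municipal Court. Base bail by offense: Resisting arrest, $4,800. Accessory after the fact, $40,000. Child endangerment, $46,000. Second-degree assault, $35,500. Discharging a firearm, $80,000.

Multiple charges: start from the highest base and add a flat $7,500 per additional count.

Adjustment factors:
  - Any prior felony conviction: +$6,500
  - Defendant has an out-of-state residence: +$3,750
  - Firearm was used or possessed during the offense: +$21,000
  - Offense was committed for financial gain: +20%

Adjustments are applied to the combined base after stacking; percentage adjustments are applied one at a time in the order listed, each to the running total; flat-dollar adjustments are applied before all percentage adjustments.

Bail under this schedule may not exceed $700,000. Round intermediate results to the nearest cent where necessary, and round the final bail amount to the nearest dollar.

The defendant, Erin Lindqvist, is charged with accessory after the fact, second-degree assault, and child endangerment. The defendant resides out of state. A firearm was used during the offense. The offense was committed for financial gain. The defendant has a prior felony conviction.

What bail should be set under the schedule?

Base amounts from the schedule: accessory after the fact $40,000; second-degree assault $35,500; child endangerment $46,000.
Stacking rule: highest base plus $7,500 per additional charge. Highest is child endangerment at $46,000; 2 additional charges → +$15,000. Combined base = $61,000.
Any prior felony conviction (+$6,500 flat): $61,000 + $6,500 = $67,500.
Defendant has an out-of-state residence (+$3,750 flat): $67,500 + $3,750 = $71,250.
Firearm was used or possessed during the offense (+$21,000 flat): $71,250 + $21,000 = $92,250.
Offense was committed for financial gain (+20%): $92,250 × 1.2 = $110,700.
$110,700 is within the $700,000 maximum.

$110,700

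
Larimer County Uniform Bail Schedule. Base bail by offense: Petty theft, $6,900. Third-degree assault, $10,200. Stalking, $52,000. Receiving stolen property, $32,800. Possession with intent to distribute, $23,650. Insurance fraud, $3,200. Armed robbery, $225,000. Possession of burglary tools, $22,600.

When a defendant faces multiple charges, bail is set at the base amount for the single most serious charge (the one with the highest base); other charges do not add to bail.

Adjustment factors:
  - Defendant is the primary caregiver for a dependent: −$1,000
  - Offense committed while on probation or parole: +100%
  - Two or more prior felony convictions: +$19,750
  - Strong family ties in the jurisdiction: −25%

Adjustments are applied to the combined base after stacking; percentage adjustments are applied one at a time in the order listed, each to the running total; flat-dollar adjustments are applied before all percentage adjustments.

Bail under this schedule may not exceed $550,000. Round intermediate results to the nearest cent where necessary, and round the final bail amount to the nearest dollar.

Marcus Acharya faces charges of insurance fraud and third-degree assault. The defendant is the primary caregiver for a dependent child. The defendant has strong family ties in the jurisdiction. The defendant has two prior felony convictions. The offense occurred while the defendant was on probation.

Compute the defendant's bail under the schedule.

$43,425

Base amounts from the schedule: insurance fraud $3,200; third-degree assault $10,200.
Stacking rule: use the highest base only. Highest is third-degree assault at $10,200. Combined base = $10,200.
Defendant is the primary caregiver for a dependent (−$1,000 flat): $10,200 − $1,000 = $9,200.
Two or more prior felony convictions (+$19,750 flat): $9,200 + $19,750 = $28,950.
Offense committed while on probation or parole (+100%): $28,950 × 2 = $57,900.
Strong family ties in the jurisdiction (−25%): $57,900 × 0.75 = $43,425.
$43,425 is within the $550,000 maximum.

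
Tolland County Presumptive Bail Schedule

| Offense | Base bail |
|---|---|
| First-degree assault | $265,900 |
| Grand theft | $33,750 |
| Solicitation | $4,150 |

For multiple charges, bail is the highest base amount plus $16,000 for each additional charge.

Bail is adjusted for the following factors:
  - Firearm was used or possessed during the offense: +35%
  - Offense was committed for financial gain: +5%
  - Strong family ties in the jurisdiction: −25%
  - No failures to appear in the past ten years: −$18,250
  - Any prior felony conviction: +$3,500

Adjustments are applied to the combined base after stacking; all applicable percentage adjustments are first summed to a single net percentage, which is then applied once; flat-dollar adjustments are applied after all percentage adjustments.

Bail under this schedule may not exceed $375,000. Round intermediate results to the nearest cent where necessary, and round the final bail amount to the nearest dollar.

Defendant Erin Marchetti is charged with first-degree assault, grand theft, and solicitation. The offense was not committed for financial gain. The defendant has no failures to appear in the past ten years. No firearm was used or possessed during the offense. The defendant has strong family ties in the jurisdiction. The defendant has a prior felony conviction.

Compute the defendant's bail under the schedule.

Base amounts from the schedule: first-degree assault $265,900; grand theft $33,750; solicitation $4,150.
Stacking rule: highest base plus $16,000 per additional charge. Highest is first-degree assault at $265,900; 2 additional charges → +$32,000. Combined base = $297,900.
Strong family ties in the jurisdiction (−25%): $297,900 × 0.75 = $223,425.
No failures to appear in the past ten years (−$18,250 flat): $223,425 − $18,250 = $205,175.
Any prior felony conviction (+$3,500 flat): $205,175 + $3,500 = $208,675.
$208,675 is within the $375,000 maximum.

$208,675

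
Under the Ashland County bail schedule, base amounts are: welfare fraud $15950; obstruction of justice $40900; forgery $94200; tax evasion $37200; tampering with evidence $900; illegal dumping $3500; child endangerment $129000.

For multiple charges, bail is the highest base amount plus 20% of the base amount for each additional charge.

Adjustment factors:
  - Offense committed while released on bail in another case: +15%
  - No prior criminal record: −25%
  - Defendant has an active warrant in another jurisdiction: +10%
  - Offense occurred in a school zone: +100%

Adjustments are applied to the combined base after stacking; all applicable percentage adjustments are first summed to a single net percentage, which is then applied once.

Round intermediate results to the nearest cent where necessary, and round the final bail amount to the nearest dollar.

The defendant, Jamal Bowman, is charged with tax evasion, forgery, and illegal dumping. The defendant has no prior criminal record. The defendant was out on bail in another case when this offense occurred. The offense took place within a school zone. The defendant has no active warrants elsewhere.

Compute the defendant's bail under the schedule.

Base amounts from the schedule: tax evasion $37200; forgery $94200; illegal dumping $3500.
Stacking rule: highest base plus 20% of each additional charge. Highest is forgery at $94200. Additional: $37200 × 20% = $7440; $3500 × 20% = $700. Combined base = $94200 + $8140 = $102340.
Net percentage adjustment: +15% −25% +100% = +90%. $102340 × 1.9 = $194446.

$194446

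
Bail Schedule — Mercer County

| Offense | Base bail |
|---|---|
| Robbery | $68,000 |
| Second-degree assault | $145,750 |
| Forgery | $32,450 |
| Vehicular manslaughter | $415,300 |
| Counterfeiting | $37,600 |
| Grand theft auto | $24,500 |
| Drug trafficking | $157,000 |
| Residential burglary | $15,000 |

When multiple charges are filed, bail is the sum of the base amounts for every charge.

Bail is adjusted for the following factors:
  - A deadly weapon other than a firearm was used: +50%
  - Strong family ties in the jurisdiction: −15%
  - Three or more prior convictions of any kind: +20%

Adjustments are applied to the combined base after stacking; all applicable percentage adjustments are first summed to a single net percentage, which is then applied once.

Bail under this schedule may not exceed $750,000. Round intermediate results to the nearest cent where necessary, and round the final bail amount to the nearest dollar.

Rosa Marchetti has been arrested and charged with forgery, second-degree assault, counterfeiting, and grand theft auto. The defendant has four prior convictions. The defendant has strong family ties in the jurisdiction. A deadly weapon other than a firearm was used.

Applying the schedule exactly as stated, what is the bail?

$372,465

Base amounts from the schedule: forgery $32,450; second-degree assault $145,750; counterfeiting $37,600; grand theft auto $24,500.
Stacking rule: sum of all bases. $32,450 + $145,750 + $37,600 + $24,500 = $240,300.
Net percentage adjustment: +50% −15% +20% = +55%. $240,300 × 1.55 = $372,465.
$372,465 is within the $750,000 maximum.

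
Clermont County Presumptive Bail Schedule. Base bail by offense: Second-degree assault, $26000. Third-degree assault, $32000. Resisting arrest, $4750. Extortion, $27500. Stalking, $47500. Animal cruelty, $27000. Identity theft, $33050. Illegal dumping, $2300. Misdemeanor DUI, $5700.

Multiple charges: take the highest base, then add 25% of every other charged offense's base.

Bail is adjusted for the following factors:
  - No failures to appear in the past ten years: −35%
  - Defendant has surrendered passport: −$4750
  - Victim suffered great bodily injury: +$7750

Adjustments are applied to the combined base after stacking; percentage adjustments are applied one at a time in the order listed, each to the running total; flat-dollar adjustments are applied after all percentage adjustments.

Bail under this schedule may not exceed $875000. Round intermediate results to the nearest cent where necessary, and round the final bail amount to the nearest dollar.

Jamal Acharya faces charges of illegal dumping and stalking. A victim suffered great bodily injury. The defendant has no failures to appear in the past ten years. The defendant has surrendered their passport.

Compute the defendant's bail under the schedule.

$34249

Base amounts from the schedule: illegal dumping $2300; stalking $47500.
Stacking rule: highest base plus 25% of each additional charge. Highest is stalking at $47500. Additional: $2300 × 25% = $575. Combined base = $47500 + $575 = $48075.
No failures to appear in the past ten years (−35%): $48075 × 0.65 = $31248.75.
Defendant has surrendered passport (−$4750 flat): $31248.75 − $4750 = $26498.75.
Victim suffered great bodily injury (+$7750 flat): $26498.75 + $7750 = $34248.75.
$34248.75 is within the $875000 maximum.
Rounded to the nearest dollar: $34249.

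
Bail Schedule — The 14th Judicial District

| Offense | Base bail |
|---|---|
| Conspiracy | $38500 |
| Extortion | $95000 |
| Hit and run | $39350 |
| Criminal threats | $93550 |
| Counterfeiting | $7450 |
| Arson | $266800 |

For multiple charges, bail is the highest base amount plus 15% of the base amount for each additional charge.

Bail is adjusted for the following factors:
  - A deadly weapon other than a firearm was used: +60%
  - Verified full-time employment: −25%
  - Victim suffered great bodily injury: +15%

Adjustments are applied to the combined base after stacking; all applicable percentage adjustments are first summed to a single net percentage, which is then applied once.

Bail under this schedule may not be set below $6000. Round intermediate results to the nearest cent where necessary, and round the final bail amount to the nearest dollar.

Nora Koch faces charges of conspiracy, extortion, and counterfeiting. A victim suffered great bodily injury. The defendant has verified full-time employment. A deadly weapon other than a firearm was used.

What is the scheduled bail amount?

Base amounts from the schedule: conspiracy $38500; extortion $95000; counterfeiting $7450.
Stacking rule: highest base plus 15% of each additional charge. Highest is extortion at $95000. Additional: $38500 × 15% = $5775; $7450 × 15% = $1117.50. Combined base = $95000 + $6892.50 = $101892.50.
Net percentage adjustment: +60% −25% +15% = +50%. $101892.50 × 1.5 = $152838.75.
$152838.75 is at or above the $6000 minimum.
Rounded to the nearest dollar: $152839.

$152839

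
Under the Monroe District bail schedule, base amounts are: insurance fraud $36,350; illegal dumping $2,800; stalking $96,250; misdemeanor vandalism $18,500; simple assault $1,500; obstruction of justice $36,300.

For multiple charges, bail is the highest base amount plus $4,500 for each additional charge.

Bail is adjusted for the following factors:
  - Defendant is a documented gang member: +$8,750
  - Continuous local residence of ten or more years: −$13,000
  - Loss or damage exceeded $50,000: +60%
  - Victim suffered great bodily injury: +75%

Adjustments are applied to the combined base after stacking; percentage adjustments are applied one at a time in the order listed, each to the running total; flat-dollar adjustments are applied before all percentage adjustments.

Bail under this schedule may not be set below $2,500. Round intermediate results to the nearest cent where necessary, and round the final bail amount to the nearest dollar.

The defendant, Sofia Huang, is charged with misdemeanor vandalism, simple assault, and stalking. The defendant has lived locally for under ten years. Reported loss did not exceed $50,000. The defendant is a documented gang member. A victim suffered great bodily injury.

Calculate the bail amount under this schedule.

$199,500

Base amounts from the schedule: misdemeanor vandalism $18,500; simple assault $1,500; stalking $96,250.
Stacking rule: highest base plus $4,500 per additional charge. Highest is stalking at $96,250; 2 additional charges → +$9,000. Combined base = $105,250.
Defendant is a documented gang member (+$8,750 flat): $105,250 + $8,750 = $114,000.
Victim suffered great bodily injury (+75%): $114,000 × 1.75 = $199,500.
$199,500 is at or above the $2,500 minimum.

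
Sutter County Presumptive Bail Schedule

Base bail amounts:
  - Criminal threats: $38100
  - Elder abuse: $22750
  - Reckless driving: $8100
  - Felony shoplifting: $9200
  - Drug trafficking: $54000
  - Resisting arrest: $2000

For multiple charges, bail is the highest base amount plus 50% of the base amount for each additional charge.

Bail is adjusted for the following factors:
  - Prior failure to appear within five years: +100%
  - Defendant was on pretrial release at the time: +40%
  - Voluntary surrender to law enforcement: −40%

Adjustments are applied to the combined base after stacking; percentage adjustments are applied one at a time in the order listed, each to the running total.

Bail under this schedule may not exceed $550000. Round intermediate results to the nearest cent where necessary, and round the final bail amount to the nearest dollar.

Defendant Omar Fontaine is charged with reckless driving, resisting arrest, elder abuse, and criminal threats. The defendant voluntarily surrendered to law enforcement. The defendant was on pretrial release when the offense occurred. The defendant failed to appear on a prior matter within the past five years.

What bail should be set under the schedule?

$91602

Base amounts from the schedule: reckless driving $8100; resisting arrest $2000; elder abuse $22750; criminal threats $38100.
Stacking rule: highest base plus 50% of each additional charge. Highest is criminal threats at $38100. Additional: $8100 × 50% = $4050; $2000 × 50% = $1000; $22750 × 50% = $11375. Combined base = $38100 + $16425 = $54525.
Prior failure to appear within five years (+100%): $54525 × 2 = $109050.
Defendant was on pretrial release at the time (+40%): $109050 × 1.4 = $152670.
Voluntary surrender to law enforcement (−40%): $152670 × 0.6 = $91602.
$91602 is within the $550000 maximum.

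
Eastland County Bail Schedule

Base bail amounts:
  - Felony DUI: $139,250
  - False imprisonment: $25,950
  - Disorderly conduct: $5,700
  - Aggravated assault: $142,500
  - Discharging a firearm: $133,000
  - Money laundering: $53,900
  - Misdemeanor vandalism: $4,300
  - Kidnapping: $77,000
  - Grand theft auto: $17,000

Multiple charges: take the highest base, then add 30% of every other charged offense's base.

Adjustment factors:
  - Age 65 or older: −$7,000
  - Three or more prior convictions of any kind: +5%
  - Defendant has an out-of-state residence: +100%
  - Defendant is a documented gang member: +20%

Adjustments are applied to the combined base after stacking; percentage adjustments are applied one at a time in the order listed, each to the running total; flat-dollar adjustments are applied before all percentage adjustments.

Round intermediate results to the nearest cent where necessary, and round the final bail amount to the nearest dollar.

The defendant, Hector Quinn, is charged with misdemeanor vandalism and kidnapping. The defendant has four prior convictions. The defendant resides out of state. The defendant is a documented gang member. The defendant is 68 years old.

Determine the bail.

Base amounts from the schedule: misdemeanor vandalism $4,300; kidnapping $77,000.
Stacking rule: highest base plus 30% of each additional charge. Highest is kidnapping at $77,000. Additional: $4,300 × 30% = $1,290. Combined base = $77,000 + $1,290 = $78,290.
Age 65 or older (−$7,000 flat): $78,290 − $7,000 = $71,290.
Three or more prior convictions of any kind (+5%): $71,290 × 1.05 = $74,854.50.
Defendant has an out-of-state residence (+100%): $74,854.50 × 2 = $149,709.
Defendant is a documented gang member (+20%): $149,709 × 1.2 = $179,650.80.
Rounded to the nearest dollar: $179,651.

$179,651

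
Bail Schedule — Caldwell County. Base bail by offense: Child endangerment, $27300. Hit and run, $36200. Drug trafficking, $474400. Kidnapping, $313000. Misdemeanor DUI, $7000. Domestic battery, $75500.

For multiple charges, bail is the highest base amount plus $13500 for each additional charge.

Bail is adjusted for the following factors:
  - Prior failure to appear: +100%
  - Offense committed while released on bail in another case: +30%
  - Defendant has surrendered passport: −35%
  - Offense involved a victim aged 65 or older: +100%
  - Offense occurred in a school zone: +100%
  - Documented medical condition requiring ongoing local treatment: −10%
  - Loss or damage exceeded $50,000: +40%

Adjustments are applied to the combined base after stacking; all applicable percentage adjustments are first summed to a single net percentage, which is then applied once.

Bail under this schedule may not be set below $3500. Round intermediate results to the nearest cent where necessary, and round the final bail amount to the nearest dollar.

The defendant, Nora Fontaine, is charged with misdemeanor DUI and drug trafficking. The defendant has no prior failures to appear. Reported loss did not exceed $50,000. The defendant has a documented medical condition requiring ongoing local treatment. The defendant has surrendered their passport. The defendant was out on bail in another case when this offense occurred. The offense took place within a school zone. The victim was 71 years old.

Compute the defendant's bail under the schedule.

Base amounts from the schedule: misdemeanor DUI $7000; drug trafficking $474400.
Stacking rule: highest base plus $13500 per additional charge. Highest is drug trafficking at $474400; 1 additional charge → +$13500. Combined base = $487900.
Net percentage adjustment: +30% −35% +100% +100% −10% = +185%. $487900 × 2.85 = $1390515.
$1390515 is at or above the $3500 minimum.

$1390515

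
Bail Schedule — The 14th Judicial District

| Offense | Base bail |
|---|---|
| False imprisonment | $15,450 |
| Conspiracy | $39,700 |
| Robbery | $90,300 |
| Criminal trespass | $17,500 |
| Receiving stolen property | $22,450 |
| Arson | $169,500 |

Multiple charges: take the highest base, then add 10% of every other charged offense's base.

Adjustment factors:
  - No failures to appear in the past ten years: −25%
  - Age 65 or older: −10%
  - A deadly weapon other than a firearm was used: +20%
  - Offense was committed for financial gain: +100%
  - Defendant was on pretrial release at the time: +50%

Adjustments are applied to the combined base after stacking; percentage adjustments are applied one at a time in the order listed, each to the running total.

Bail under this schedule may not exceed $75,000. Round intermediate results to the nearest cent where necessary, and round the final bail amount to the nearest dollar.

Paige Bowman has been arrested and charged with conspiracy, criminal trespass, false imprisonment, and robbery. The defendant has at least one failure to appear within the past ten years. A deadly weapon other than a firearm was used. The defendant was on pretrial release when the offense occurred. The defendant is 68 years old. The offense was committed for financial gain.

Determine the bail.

$75,000

Base amounts from the schedule: conspiracy $39,700; criminal trespass $17,500; false imprisonment $15,450; robbery $90,300.
Stacking rule: highest base plus 10% of each additional charge. Highest is robbery at $90,300. Additional: $39,700 × 10% = $3,970; $17,500 × 10% = $1,750; $15,450 × 10% = $1,545. Combined base = $90,300 + $7,265 = $97,565.
Age 65 or older (−10%): $97,565 × 0.9 = $87,808.50.
A deadly weapon other than a firearm was used (+20%): $87,808.50 × 1.2 = $105,370.20.
Offense was committed for financial gain (+100%): $105,370.20 × 2 = $210,740.40.
Defendant was on pretrial release at the time (+50%): $210,740.40 × 1.5 = $316,110.60.
Result $316,110.60 exceeds the maximum of $75,000; bail is capped at $75,000.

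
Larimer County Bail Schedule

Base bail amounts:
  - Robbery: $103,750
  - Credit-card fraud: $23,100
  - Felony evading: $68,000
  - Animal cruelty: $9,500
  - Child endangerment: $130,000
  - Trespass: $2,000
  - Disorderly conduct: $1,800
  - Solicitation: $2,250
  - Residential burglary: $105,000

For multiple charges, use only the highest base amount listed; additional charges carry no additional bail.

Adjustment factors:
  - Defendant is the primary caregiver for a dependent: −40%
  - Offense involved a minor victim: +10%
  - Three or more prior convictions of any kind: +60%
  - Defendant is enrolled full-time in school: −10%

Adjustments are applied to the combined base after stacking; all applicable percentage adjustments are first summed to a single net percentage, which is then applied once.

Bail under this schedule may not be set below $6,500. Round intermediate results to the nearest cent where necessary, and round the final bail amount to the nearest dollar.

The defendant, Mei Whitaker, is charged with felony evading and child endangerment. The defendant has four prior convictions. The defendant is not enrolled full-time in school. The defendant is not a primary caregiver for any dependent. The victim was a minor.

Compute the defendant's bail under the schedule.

Base amounts from the schedule: felony evading $68,000; child endangerment $130,000.
Stacking rule: use the highest base only. Highest is child endangerment at $130,000. Combined base = $130,000.
Net percentage adjustment: +10% +60% = +70%. $130,000 × 1.7 = $221,000.
$221,000 is at or above the $6,500 minimum.

$221,000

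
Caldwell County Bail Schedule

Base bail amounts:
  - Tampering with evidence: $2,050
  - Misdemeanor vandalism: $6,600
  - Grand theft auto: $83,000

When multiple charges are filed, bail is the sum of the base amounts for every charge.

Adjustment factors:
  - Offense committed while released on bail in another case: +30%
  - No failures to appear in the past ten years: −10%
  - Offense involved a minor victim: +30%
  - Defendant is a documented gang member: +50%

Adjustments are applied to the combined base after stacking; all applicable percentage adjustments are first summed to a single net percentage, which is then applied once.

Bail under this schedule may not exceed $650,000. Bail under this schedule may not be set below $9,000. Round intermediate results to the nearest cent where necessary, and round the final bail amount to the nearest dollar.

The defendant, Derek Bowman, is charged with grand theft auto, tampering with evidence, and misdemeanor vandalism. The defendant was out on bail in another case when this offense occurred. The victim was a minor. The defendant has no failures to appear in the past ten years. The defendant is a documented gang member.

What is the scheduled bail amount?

Base amounts from the schedule: grand theft auto $83,000; tampering with evidence $2,050; misdemeanor vandalism $6,600.
Stacking rule: sum of all bases. $83,000 + $2,050 + $6,600 = $91,650.
Net percentage adjustment: +30% −10% +30% +50% = +100%. $91,650 × 2 = $183,300.
$183,300 is within the $650,000 maximum.
$183,300 is at or above the $9,000 minimum.

$183,300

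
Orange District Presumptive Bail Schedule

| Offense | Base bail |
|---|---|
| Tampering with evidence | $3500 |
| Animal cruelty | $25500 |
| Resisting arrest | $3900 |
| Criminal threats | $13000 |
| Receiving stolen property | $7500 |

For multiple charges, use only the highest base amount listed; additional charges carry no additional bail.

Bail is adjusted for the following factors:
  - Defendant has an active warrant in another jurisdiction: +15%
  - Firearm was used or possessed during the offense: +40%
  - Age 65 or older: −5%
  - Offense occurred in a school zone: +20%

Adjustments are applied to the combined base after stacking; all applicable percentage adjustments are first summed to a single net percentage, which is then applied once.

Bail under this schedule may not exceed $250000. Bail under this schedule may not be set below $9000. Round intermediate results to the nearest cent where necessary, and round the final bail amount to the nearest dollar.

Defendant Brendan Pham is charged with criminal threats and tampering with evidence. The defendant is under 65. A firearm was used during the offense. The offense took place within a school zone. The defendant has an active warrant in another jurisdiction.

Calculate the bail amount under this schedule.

$22750

Base amounts from the schedule: criminal threats $13000; tampering with evidence $3500.
Stacking rule: use the highest base only. Highest is criminal threats at $13000. Combined base = $13000.
Net percentage adjustment: +15% +40% +20% = +75%. $13000 × 1.75 = $22750.
$22750 is within the $250000 maximum.
$22750 is at or above the $9000 minimum.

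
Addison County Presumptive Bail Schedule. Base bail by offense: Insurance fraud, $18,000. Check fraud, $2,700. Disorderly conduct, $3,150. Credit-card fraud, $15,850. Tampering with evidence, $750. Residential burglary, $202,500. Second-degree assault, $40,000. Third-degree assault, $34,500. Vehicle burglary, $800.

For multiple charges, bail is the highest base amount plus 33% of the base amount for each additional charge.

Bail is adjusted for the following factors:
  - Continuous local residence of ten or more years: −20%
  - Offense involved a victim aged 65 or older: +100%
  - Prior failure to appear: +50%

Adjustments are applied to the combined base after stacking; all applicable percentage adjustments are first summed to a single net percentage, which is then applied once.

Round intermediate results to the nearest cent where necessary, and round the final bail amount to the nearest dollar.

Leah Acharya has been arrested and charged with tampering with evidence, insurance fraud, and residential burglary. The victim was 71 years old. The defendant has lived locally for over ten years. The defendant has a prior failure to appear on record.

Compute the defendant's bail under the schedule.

$479,981

Base amounts from the schedule: tampering with evidence $750; insurance fraud $18,000; residential burglary $202,500.
Stacking rule: highest base plus 33% of each additional charge. Highest is residential burglary at $202,500. Additional: $750 × 33% = $247.50; $18,000 × 33% = $5,940. Combined base = $202,500 + $6,187.50 = $208,687.50.
Net percentage adjustment: −20% +100% +50% = +130%. $208,687.50 × 2.3 = $479,981.25.
Rounded to the nearest dollar: $479,981.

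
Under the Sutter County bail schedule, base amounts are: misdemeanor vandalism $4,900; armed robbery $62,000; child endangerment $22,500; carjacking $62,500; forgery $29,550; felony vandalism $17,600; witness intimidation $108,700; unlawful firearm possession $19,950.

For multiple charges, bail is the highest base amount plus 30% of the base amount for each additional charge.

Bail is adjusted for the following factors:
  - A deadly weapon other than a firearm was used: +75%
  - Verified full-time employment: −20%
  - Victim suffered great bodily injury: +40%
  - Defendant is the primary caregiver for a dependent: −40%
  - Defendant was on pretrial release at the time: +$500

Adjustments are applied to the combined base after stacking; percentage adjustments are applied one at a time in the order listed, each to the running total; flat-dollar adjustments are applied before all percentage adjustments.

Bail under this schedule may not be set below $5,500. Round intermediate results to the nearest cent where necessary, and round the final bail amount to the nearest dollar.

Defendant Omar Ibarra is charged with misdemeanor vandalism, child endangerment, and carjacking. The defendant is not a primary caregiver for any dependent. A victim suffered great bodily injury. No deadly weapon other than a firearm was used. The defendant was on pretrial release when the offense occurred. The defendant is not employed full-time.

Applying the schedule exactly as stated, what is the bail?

Base amounts from the schedule: misdemeanor vandalism $4,900; child endangerment $22,500; carjacking $62,500.
Stacking rule: highest base plus 30% of each additional charge. Highest is carjacking at $62,500. Additional: $4,900 × 30% = $1,470; $22,500 × 30% = $6,750. Combined base = $62,500 + $8,220 = $70,720.
Defendant was on pretrial release at the time (+$500 flat): $70,720 + $500 = $71,220.
Victim suffered great bodily injury (+40%): $71,220 × 1.4 = $99,708.
$99,708 is at or above the $5,500 minimum.

$99,708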